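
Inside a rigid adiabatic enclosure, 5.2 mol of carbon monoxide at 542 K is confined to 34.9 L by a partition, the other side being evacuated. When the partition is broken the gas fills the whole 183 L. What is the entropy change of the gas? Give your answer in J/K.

For an ideal gas in free expansion Q = 0 and W = 0, so T is unchanged.
Entropy is a state function; using a reversible isothermal path, ΔS_gas = nR ln(V₂/V₁) = 5.2 × 8.314 × ln(183/34.9) = 71.6 J/K.

ΔS_gas = 71.6 J/K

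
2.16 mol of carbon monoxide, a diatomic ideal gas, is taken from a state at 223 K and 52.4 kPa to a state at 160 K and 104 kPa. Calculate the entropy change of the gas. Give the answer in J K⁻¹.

ΔS = -33.2 J/K

ΔS = nC_p ln(T₂/T₁) − nR ln(P₂/P₁), with C_p = 7R/2 = 29.1 J mol⁻¹ K⁻¹ for a diatomic ideal gas.
ΔS = 2.16 × [29.1 × ln(160/223) − 8.314 × ln(104/52.4)] = -33.2 J/K.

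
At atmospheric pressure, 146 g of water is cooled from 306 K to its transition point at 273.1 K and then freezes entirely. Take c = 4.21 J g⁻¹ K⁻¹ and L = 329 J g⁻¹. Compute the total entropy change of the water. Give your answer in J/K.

Cooling step: ΔS₁ = m c ln(T_tr/T_i) = 146 × 4.21 × ln(273.1/306) = -69.92 J/K.
Phase change: ΔS₂ = −mL/T_tr = −146 × 329 / 273.1 = -175.9 J/K.
ΔS_total = (-69.92) + (-175.9) = -246 J/K.

ΔS = -246 J/K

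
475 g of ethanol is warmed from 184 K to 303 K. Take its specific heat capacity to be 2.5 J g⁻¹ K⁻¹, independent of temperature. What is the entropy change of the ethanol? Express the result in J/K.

ΔS = ∫dQ_rev/T = m c ln(T₂/T₁) = 475 × 2.5 × ln(303/184) = 592 J/K.

ΔS = 592 J/K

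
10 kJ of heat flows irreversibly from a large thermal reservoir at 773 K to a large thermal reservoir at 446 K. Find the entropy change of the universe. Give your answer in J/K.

ΔS_total = 9.48 J/K

ΔS_hot = −Q/T_H = −10000/773 = -12.94 J/K and ΔS_cold = +Q/T_C = 10000/446 = 22.42 J/K.
ΔS_total = -12.94 + 22.42 = 9.48 J/K, positive as the second law requires.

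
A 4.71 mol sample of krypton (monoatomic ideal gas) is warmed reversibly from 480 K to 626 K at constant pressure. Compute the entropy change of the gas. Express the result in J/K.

ΔS = 26 J/K

At constant pressure, ΔS = nC_p ln(T₂/T₁) with C_p = 5R/2 = 20.79 J mol⁻¹ K⁻¹.
ΔS = 4.71 × 20.79 × ln(626/480) = 26 J/K.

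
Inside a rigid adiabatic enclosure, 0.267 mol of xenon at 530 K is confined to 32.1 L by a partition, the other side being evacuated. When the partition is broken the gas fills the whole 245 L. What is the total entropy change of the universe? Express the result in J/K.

ΔS_universe = 4.51 J/K

For an ideal gas in free expansion Q = 0 and W = 0, so T is unchanged.
Entropy is a state function; using a reversible isothermal path, ΔS_gas = nR ln(V₂/V₁) = 0.267 × 8.314 × ln(245/32.1) = 4.51 J/K.
The insulated surroundings exchange no heat, so ΔS_surr = 0 and ΔS_universe = ΔS_gas.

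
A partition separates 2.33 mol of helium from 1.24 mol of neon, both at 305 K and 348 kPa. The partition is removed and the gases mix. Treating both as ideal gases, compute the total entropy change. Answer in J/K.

Mole fractions: x_A = 2.33/3.57 = 0.653, x_B = 0.347.
ΔS_mix = −R(n_A ln x_A + n_B ln x_B) = −8.314 × (2.33 ln 0.653 + 1.24 ln 0.347) = 19.2 J/K.

ΔS_mix = 19.2 J/K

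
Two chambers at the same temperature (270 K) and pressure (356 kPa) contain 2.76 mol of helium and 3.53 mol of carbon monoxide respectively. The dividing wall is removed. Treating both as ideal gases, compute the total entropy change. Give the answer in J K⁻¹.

Mole fractions: x_A = 2.76/6.29 = 0.439, x_B = 0.561.
ΔS_mix = −R(n_A ln x_A + n_B ln x_B) = −8.314 × (2.76 ln 0.439 + 3.53 ln 0.561) = 35.9 J/K.

ΔS_mix = 35.9 J/K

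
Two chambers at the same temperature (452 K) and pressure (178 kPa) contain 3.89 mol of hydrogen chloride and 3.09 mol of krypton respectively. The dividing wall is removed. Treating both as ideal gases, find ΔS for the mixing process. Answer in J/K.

ΔS_mix = 39.8 J/K

Mole fractions: x_A = 3.89/6.98 = 0.557, x_B = 0.443.
ΔS_mix = −R(n_A ln x_A + n_B ln x_B) = −8.314 × (3.89 ln 0.557 + 3.09 ln 0.443) = 39.8 J/K.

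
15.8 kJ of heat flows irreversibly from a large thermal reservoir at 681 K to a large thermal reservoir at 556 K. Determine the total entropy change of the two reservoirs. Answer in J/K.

ΔS_total = 5.22 J/K

ΔS_hot = −Q/T_H = −15800/681 = -23.2 J/K and ΔS_cold = +Q/T_C = 15800/556 = 28.42 J/K.
ΔS_total = -23.2 + 28.42 = 5.22 J/K, positive as the second law requires.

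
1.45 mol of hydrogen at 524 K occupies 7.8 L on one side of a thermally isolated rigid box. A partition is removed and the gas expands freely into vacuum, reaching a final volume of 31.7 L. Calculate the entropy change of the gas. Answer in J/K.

No heat is exchanged and no work is done, so the ideal-gas temperature stays constant.
Entropy is a state function; using a reversible isothermal path, ΔS_gas = nR ln(V₂/V₁) = 1.45 × 8.314 × ln(31.7/7.8) = 16.9 J/K.

ΔS_gas = 16.9 J/K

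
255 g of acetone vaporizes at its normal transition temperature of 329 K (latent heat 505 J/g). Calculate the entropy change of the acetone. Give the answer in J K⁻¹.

Heat absorbed by the substance: Q = mL = 255 × 505 = 128775 J.
At constant T, ΔS = Q_rev/T = 128775 / 329 = 391 J/K.

ΔS = 391 J/K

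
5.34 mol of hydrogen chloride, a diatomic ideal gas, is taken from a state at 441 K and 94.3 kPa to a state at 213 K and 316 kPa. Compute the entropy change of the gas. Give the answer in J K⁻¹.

ΔS = -167 J/K

ΔS = nC_p ln(T₂/T₁) − nR ln(P₂/P₁), with C_p = 7R/2 = 29.1 J mol⁻¹ K⁻¹ for a diatomic ideal gas.
ΔS = 5.34 × [29.1 × ln(213/441) − 8.314 × ln(316/94.3)] = -167 J/K.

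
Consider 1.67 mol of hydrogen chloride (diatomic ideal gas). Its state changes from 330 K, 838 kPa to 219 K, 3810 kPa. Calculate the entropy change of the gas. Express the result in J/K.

ΔS = nC_p ln(T₂/T₁) − nR ln(P₂/P₁), with C_p = 7R/2 = 29.1 J mol⁻¹ K⁻¹ for a diatomic ideal gas.
ΔS = 1.67 × [29.1 × ln(219/330) − 8.314 × ln(3810/838)] = -41 J/K.

ΔS = -41 J/K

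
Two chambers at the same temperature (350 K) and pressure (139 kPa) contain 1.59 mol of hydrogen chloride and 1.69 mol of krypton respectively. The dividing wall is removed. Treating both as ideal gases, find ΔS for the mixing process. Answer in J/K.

ΔS_mix = 18.9 J/K

Mole fractions: x_A = 1.59/3.28 = 0.485, x_B = 0.515.
ΔS_mix = −R(n_A ln x_A + n_B ln x_B) = −8.314 × (1.59 ln 0.485 + 1.69 ln 0.515) = 18.9 J/K.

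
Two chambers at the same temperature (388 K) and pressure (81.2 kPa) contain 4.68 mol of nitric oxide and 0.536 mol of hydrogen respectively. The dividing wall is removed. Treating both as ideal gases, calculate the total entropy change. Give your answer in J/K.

Mole fractions: x_A = 4.68/5.22 = 0.897, x_B = 0.103.
ΔS_mix = −R(n_A ln x_A + n_B ln x_B) = −8.314 × (4.68 ln 0.897 + 0.536 ln 0.103) = 14.4 J/K.

ΔS_mix = 14.4 J/K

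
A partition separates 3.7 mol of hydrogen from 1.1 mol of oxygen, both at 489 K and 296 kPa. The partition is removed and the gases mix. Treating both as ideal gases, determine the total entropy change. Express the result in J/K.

Mole fractions: x_A = 3.7/4.8 = 0.771, x_B = 0.229.
ΔS_mix = −R(n_A ln x_A + n_B ln x_B) = −8.314 × (3.7 ln 0.771 + 1.1 ln 0.229) = 21.5 J/K.

ΔS_mix = 21.5 J/K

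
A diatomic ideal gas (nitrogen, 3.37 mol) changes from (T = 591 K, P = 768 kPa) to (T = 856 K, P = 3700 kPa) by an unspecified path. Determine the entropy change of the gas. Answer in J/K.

ΔS = nC_p ln(T₂/T₁) − nR ln(P₂/P₁), with C_p = 7R/2 = 29.1 J mol⁻¹ K⁻¹ for a diatomic ideal gas.
ΔS = 3.37 × [29.1 × ln(856/591) − 8.314 × ln(3700/768)] = -7.72 J/K.

ΔS = -7.72 J/K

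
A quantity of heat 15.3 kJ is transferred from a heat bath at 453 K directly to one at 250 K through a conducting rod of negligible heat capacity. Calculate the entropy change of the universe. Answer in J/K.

ΔS_total = 27.4 J/K

ΔS_hot = −Q/T_H = −15300/453 = -33.77 J/K and ΔS_cold = +Q/T_C = 15300/250 = 61.2 J/K.
ΔS_total = -33.77 + 61.2 = 27.4 J/K, positive as the second law requires.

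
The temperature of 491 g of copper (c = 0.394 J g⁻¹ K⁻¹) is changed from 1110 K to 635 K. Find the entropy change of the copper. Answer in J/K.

ΔS = ∫dQ_rev/T = m c ln(T₂/T₁) = 491 × 0.394 × ln(635/1110) = -108 J/K.

ΔS = -108 J/K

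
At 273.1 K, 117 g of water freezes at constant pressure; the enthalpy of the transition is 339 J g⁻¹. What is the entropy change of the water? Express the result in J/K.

ΔS = -145 J/K

Heat released by the substance: Q = −mL = −117 × 339 = −39663 J.
At constant T, ΔS = Q_rev/T = −39663 / 273.1 = -145 J/K.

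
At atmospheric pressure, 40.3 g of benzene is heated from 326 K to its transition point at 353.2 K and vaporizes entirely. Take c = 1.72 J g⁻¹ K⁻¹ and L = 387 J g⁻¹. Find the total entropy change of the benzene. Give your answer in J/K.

ΔS = 49.7 J/K

Warming step: ΔS₁ = m c ln(T_tr/T_i) = 40.3 × 1.72 × ln(353.2/326) = 5.555 J/K.
Phase change: ΔS₂ = +mL/T_tr = 40.3 × 387 / 353.2 = 44.16 J/K.
ΔS_total = (5.555) + (44.16) = 49.7 J/K.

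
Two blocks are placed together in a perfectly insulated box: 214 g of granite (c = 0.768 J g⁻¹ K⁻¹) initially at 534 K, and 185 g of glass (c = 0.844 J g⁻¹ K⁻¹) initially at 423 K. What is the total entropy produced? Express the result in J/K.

ΔS_total = 2.16 J/K

Energy balance: T_f = (m₁c₁T₁ + m₂c₂T₂)/(m₁c₁ + m₂c₂) = 479.92 K.
ΔS₁ = m₁c₁ ln(T_f/T₁) = 164.352 × ln(479.92/534) = -17.55 J/K.
ΔS₂ = m₂c₂ ln(T_f/T₂) = 156.14 × ln(479.92/423) = 19.71 J/K.
ΔS_total = -17.55 + 19.71 = 2.16 J/K.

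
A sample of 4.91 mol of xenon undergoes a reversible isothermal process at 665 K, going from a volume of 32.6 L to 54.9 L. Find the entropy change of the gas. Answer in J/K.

For an isothermal ideal gas ΔS_gas = nR ln(V₂/V₁) = 4.91 × 8.314 × ln(54.9/32.6) = 21.3 J/K.

ΔS_gas = 21.3 J/K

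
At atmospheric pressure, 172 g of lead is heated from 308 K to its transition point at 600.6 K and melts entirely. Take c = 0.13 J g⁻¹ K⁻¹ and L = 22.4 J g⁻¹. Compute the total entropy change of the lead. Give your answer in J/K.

Warming step: ΔS₁ = m c ln(T_tr/T_i) = 172 × 0.13 × ln(600.6/308) = 14.93 J/K.
Phase change: ΔS₂ = +mL/T_tr = 172 × 22.4 / 600.6 = 6.415 J/K.
ΔS_total = (14.93) + (6.415) = 21.3 J/K.

ΔS = 21.3 J/K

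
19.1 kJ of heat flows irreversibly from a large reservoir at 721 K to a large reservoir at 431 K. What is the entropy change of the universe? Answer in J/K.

ΔS_total = 17.8 J/K

ΔS_hot = −Q/T_H = −19100/721 = -26.49 J/K and ΔS_cold = +Q/T_C = 19100/431 = 44.32 J/K.
ΔS_total = -26.49 + 44.32 = 17.8 J/K, positive as the second law requires.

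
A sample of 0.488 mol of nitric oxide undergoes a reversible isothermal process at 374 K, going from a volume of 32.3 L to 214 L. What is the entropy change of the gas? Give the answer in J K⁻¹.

For an isothermal ideal gas ΔS_gas = nR ln(V₂/V₁) = 0.488 × 8.314 × ln(214/32.3) = 7.67 J/K.

ΔS_gas = 7.67 J/K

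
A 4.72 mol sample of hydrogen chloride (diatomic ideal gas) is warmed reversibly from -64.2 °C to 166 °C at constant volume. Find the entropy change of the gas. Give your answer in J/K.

In kelvin: T₁ = 208.95 K, T₂ = 439.15 K. At constant volume, ΔS = nC_V ln(T₂/T₁) with C_V = 5R/2 = 20.79 J mol⁻¹ K⁻¹.
ΔS = 4.72 × 20.79 × ln(439.15/208.95) = 72.9 J/K.

ΔS = 72.9 J/K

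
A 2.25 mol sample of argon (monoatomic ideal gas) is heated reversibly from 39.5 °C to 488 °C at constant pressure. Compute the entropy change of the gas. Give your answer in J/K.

ΔS = 41.6 J/K

In kelvin: T₁ = 312.65 K, T₂ = 761.15 K. At constant pressure, ΔS = nC_p ln(T₂/T₁) with C_p = 5R/2 = 20.79 J mol⁻¹ K⁻¹.
ΔS = 2.25 × 20.79 × ln(761.15/312.65) = 41.6 J/K.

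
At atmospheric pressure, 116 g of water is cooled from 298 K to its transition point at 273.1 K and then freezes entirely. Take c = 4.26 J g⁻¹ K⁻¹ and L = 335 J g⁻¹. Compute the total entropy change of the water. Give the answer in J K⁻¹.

Cooling step: ΔS₁ = m c ln(T_tr/T_i) = 116 × 4.26 × ln(273.1/298) = -43.12 J/K.
Phase change: ΔS₂ = −mL/T_tr = −116 × 335 / 273.1 = -142.3 J/K.
ΔS_total = (-43.12) + (-142.3) = -185 J/K.

ΔS = -185 J/K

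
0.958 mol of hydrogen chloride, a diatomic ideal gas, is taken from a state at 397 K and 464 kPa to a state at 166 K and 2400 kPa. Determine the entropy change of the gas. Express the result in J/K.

ΔS = nC_p ln(T₂/T₁) − nR ln(P₂/P₁), with C_p = 7R/2 = 29.1 J mol⁻¹ K⁻¹ for a diatomic ideal gas.
ΔS = 0.958 × [29.1 × ln(166/397) − 8.314 × ln(2400/464)] = -37.4 J/K.

ΔS = -37.4 J/K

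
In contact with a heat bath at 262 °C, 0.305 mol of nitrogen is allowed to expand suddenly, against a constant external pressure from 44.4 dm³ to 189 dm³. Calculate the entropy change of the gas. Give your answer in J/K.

ΔS_gas = 3.67 J/K

Entropy is a state function, so ΔS_gas depends only on the end states.
For an isothermal ideal gas ΔS_gas = nR ln(V₂/V₁) = 0.305 × 8.314 × ln(189/44.4) = 3.67 J/K.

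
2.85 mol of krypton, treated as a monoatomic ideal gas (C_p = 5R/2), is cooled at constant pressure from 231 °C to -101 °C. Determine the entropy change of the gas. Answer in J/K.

ΔS = -63.7 J/K

In kelvin: T₁ = 504.15 K, T₂ = 172.15 K. At constant pressure, ΔS = nC_p ln(T₂/T₁) with C_p = 5R/2 = 20.79 J mol⁻¹ K⁻¹.
ΔS = 2.85 × 20.79 × ln(172.15/504.15) = -63.7 J/K.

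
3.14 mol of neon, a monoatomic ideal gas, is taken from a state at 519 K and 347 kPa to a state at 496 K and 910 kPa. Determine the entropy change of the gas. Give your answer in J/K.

ΔS = -28.1 J/K

ΔS = nC_p ln(T₂/T₁) − nR ln(P₂/P₁), with C_p = 5R/2 = 20.79 J mol⁻¹ K⁻¹ for a monoatomic ideal gas.
ΔS = 3.14 × [20.79 × ln(496/519) − 8.314 × ln(910/347)] = -28.1 J/K.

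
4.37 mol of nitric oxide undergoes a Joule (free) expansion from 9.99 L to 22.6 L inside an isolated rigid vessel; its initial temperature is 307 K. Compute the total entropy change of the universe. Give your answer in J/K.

ΔS_universe = 29.7 J/K

No heat is exchanged and no work is done, so the ideal-gas temperature stays constant.
Entropy is a state function; using a reversible isothermal path, ΔS_gas = nR ln(V₂/V₁) = 4.37 × 8.314 × ln(22.6/9.99) = 29.7 J/K.
The insulated surroundings exchange no heat, so ΔS_surr = 0 and ΔS_universe = ΔS_gas.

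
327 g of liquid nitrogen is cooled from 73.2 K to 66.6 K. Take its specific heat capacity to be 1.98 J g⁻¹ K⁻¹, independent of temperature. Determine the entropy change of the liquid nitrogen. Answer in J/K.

ΔS = ∫dQ_rev/T = m c ln(T₂/T₁) = 327 × 1.98 × ln(66.6/73.2) = -61.2 J/K.

ΔS = -61.2 J/K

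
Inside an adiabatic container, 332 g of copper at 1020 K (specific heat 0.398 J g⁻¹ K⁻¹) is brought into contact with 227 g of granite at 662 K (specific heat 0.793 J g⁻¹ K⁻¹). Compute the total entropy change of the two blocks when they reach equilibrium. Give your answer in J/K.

Energy balance: T_f = (m₁c₁T₁ + m₂c₂T₂)/(m₁c₁ + m₂c₂) = 813.55 K.
ΔS₁ = m₁c₁ ln(T_f/T₁) = 132.136 × ln(813.55/1020) = -29.883 J/K.
ΔS₂ = m₂c₂ ln(T_f/T₂) = 180.011 × ln(813.55/662) = 37.107 J/K.
ΔS_total = -29.883 + 37.107 = 7.22 J/K.

ΔS_total = 7.22 J/K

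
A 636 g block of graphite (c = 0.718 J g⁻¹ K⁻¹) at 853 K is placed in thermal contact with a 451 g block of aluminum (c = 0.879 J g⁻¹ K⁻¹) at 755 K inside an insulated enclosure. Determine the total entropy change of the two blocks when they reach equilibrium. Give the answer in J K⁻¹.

Energy balance: T_f = (m₁c₁T₁ + m₂c₂T₂)/(m₁c₁ + m₂c₂) = 807.46 K.
ΔS₁ = m₁c₁ ln(T_f/T₁) = 456.648 × ln(807.46/853) = -25.06 J/K.
ΔS₂ = m₂c₂ ln(T_f/T₂) = 396.429 × ln(807.46/755) = 26.63 J/K.
ΔS_total = -25.06 + 26.63 = 1.57 J/K.

ΔS_total = 1.57 J/K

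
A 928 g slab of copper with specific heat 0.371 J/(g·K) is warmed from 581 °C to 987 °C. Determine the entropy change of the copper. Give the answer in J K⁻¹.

ΔS = 134 J/K

In kelvin: T₁ = 854.15 K, T₂ = 1260.15 K. ΔS = ∫dQ_rev/T = m c ln(T₂/T₁) = 928 × 0.371 × ln(1260.15/854.15) = 134 J/K.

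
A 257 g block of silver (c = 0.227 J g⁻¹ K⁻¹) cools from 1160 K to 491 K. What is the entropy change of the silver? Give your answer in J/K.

ΔS = ∫dQ_rev/T = m c ln(T₂/T₁) = 257 × 0.227 × ln(491/1160) = -50.2 J/K.

ΔS = -50.2 J/K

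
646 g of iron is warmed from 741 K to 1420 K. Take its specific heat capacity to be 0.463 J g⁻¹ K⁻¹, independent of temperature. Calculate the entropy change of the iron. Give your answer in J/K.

ΔS = ∫dQ_rev/T = m c ln(T₂/T₁) = 646 × 0.463 × ln(1420/741) = 195 J/K.

ΔS = 195 J/K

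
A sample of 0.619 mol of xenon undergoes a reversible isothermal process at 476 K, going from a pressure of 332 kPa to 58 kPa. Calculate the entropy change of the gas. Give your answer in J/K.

For an isothermal ideal gas ΔS_gas = nR ln(P₁/P₂) = 0.619 × 8.314 × ln(332/58) = 8.98 J/K.

ΔS_gas = 8.98 J/K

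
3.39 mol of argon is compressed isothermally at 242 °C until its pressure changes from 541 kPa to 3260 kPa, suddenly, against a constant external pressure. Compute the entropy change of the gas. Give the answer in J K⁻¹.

ΔS_gas = -50.6 J/K

Entropy is a state function, so ΔS_gas depends only on the end states.
For an isothermal ideal gas ΔS_gas = nR ln(P₁/P₂) = 3.39 × 8.314 × ln(541/3260) = -50.6 J/K.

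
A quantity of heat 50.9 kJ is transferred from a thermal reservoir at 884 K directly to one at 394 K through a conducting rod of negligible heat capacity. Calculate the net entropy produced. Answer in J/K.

ΔS_total = 71.6 J/K

ΔS_hot = −Q/T_H = −50900/884 = -57.58 J/K and ΔS_cold = +Q/T_C = 50900/394 = 129.2 J/K.
ΔS_total = -57.58 + 129.2 = 71.6 J/K, positive as the second law requires.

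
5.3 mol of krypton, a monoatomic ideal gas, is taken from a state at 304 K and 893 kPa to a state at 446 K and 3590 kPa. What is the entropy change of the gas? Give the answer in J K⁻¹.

ΔS = -19.1 J/K

ΔS = nC_p ln(T₂/T₁) − nR ln(P₂/P₁), with C_p = 5R/2 = 20.79 J mol⁻¹ K⁻¹ for a monoatomic ideal gas.
ΔS = 5.3 × [20.79 × ln(446/304) − 8.314 × ln(3590/893)] = -19.1 J/K.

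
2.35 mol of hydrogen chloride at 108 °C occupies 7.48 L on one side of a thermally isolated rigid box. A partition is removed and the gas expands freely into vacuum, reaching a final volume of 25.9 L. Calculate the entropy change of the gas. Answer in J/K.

For an ideal gas in free expansion Q = 0 and W = 0, so T is unchanged.
Entropy is a state function; using a reversible isothermal path, ΔS_gas = nR ln(V₂/V₁) = 2.35 × 8.314 × ln(25.9/7.48) = 24.3 J/K.

ΔS_gas = 24.3 J/K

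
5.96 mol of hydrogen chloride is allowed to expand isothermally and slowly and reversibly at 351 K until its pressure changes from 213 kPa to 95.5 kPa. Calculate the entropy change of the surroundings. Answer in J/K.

ΔS_surr = -39.7 J/K

For an isothermal ideal gas ΔS_gas = nR ln(P₁/P₂) = 5.96 × 8.314 × ln(213/95.5) = 39.7 J/K.
The process is reversible, so ΔS_surr = −ΔS_gas = -39.7 J/K and ΔS_universe = 0.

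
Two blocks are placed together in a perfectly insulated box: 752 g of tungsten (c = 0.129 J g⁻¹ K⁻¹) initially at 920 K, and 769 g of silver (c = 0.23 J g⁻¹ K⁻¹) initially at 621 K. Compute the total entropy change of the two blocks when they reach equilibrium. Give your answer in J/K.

Energy balance: T_f = (m₁c₁T₁ + m₂c₂T₂)/(m₁c₁ + m₂c₂) = 726.91 K.
ΔS₁ = m₁c₁ ln(T_f/T₁) = 97.008 × ln(726.91/920) = -22.85 J/K.
ΔS₂ = m₂c₂ ln(T_f/T₂) = 176.87 × ln(726.91/621) = 27.85 J/K.
ΔS_total = -22.85 + 27.85 = 5 J/K.

ΔS_total = 5 J/K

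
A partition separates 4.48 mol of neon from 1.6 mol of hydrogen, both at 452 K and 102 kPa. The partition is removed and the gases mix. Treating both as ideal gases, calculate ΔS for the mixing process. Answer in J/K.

ΔS_mix = 29.1 J/K

Mole fractions: x_A = 4.48/6.08 = 0.737, x_B = 0.263.
ΔS_mix = −R(n_A ln x_A + n_B ln x_B) = −8.314 × (4.48 ln 0.737 + 1.6 ln 0.263) = 29.1 J/K.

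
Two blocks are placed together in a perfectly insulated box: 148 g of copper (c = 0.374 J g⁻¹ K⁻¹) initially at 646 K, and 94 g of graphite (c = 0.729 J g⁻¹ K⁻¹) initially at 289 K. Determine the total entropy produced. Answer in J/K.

ΔS_total = 9.92 J/K

Energy balance: T_f = (m₁c₁T₁ + m₂c₂T₂)/(m₁c₁ + m₂c₂) = 448.52 K.
ΔS₁ = m₁c₁ ln(T_f/T₁) = 55.352 × ln(448.52/646) = -20.2 J/K.
ΔS₂ = m₂c₂ ln(T_f/T₂) = 68.526 × ln(448.52/289) = 30.12 J/K.
ΔS_total = -20.2 + 30.12 = 9.92 J/K.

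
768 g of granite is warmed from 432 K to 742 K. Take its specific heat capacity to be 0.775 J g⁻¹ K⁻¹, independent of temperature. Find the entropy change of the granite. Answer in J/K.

ΔS = 322 J/K

ΔS = ∫dQ_rev/T = m c ln(T₂/T₁) = 768 × 0.775 × ln(742/432) = 322 J/K.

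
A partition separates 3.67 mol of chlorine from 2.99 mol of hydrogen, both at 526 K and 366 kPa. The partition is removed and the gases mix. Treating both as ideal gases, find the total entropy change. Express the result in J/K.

ΔS_mix = 38.1 J/K

Mole fractions: x_A = 3.67/6.66 = 0.551, x_B = 0.449.
ΔS_mix = −R(n_A ln x_A + n_B ln x_B) = −8.314 × (3.67 ln 0.551 + 2.99 ln 0.449) = 38.1 J/K.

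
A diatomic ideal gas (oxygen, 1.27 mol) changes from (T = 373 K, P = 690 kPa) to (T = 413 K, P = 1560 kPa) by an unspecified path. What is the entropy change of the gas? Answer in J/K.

ΔS = -4.85 J/K

ΔS = nC_p ln(T₂/T₁) − nR ln(P₂/P₁), with C_p = 7R/2 = 29.1 J mol⁻¹ K⁻¹ for a diatomic ideal gas.
ΔS = 1.27 × [29.1 × ln(413/373) − 8.314 × ln(1560/690)] = -4.85 J/K.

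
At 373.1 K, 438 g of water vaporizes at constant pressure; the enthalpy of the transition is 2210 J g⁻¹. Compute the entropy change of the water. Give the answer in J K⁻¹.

Heat absorbed by the substance: Q = mL = 438 × 2210 = 967980 J.
At constant T, ΔS = Q_rev/T = 967980 / 373.1 = 2590 J/K.

ΔS = 2590 J/K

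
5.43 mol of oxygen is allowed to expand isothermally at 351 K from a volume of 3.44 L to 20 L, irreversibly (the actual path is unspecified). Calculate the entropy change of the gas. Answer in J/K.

Entropy is a state function, so ΔS_gas depends only on the end states.
For an isothermal ideal gas ΔS_gas = nR ln(V₂/V₁) = 5.43 × 8.314 × ln(20/3.44) = 79.5 J/K.

ΔS_gas = 79.5 J/K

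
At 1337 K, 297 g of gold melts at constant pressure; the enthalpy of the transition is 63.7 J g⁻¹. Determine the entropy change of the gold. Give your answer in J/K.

ΔS = 14.2 J/K

Heat absorbed by the substance: Q = mL = 297 × 63.7 = 18918.9 J.
At constant T, ΔS = Q_rev/T = 18918.9 / 1337 = 14.2 J/K.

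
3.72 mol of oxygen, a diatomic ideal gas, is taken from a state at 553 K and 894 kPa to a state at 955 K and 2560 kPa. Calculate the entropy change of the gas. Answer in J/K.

ΔS = 26.6 J/K

ΔS = nC_p ln(T₂/T₁) − nR ln(P₂/P₁), with C_p = 7R/2 = 29.1 J mol⁻¹ K⁻¹ for a diatomic ideal gas.
ΔS = 3.72 × [29.1 × ln(955/553) − 8.314 × ln(2560/894)] = 26.6 J/K.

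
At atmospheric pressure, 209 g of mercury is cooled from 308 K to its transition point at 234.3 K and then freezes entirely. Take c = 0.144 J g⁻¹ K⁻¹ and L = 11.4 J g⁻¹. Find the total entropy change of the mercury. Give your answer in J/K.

ΔS = -18.4 J/K

Cooling step: ΔS₁ = m c ln(T_tr/T_i) = 209 × 0.144 × ln(234.3/308) = -8.231 J/K.
Phase change: ΔS₂ = −mL/T_tr = −209 × 11.4 / 234.3 = -10.17 J/K.
ΔS_total = (-8.231) + (-10.17) = -18.4 J/K.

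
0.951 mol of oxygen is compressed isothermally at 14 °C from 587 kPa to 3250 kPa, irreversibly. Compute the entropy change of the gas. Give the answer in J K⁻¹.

ΔS_gas = -13.5 J/K

Entropy is a state function, so ΔS_gas depends only on the end states.
For an isothermal ideal gas ΔS_gas = nR ln(P₁/P₂) = 0.951 × 8.314 × ln(587/3250) = -13.5 J/K.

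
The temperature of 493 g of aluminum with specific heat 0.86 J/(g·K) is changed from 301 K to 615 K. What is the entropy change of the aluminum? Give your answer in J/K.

ΔS = ∫dQ_rev/T = m c ln(T₂/T₁) = 493 × 0.86 × ln(615/301) = 303 J/K.

ΔS = 303 J/K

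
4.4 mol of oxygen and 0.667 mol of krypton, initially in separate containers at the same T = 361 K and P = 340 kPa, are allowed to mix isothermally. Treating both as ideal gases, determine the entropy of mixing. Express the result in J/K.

Mole fractions: x_A = 4.4/5.07 = 0.868, x_B = 0.132.
ΔS_mix = −R(n_A ln x_A + n_B ln x_B) = −8.314 × (4.4 ln 0.868 + 0.667 ln 0.132) = 16.4 J/K.

ΔS_mix = 16.4 J/K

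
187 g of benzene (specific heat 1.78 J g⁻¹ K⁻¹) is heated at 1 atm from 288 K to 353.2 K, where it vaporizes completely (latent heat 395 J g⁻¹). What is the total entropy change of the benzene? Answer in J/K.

ΔS = 277 J/K

Warming step: ΔS₁ = m c ln(T_tr/T_i) = 187 × 1.78 × ln(353.2/288) = 67.93 J/K.
Phase change: ΔS₂ = +mL/T_tr = 187 × 395 / 353.2 = 209.1 J/K.
ΔS_total = (67.93) + (209.1) = 277 J/K.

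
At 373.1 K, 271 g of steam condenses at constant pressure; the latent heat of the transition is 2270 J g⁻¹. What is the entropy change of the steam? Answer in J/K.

ΔS = -1650 J/K

Heat released by the substance: Q = −mL = −271 × 2270 = −615170 J.
At constant T, ΔS = Q_rev/T = −615170 / 373.1 = -1650 J/K.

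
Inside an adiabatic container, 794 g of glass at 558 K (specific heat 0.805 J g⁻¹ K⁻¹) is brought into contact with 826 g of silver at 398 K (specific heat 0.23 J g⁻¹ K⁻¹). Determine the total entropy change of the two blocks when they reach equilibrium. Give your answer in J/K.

ΔS_total = 7.85 J/K

Energy balance: T_f = (m₁c₁T₁ + m₂c₂T₂)/(m₁c₁ + m₂c₂) = 521.34 K.
ΔS₁ = m₁c₁ ln(T_f/T₁) = 639.17 × ln(521.34/558) = -43.44 J/K.
ΔS₂ = m₂c₂ ln(T_f/T₂) = 189.98 × ln(521.34/398) = 51.29 J/K.
ΔS_total = -43.44 + 51.29 = 7.85 J/K.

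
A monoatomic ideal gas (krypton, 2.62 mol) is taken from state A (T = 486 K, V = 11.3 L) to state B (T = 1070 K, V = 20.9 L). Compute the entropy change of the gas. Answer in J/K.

ΔS = 39.2 J/K

Entropy is a state function: ΔS = nC_V ln(T₂/T₁) + nR ln(V₂/V₁), with C_V = 3R/2 = 12.47 J mol⁻¹ K⁻¹ for a monoatomic ideal gas.
ΔS = 2.62 × [12.47 × ln(1070/486) + 8.314 × ln(20.9/11.3)] = 39.2 J/K.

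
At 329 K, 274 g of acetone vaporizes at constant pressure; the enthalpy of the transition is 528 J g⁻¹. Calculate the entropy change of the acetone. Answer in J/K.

Heat absorbed by the substance: Q = mL = 274 × 528 = 144672 J.
At constant T, ΔS = Q_rev/T = 144672 / 329 = 440 J/K.

ΔS = 440 J/K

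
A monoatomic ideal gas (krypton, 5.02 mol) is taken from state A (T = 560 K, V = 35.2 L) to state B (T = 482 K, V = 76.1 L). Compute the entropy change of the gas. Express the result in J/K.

ΔS = 22.8 J/K

Entropy is a state function: ΔS = nC_V ln(T₂/T₁) + nR ln(V₂/V₁), with C_V = 3R/2 = 12.47 J mol⁻¹ K⁻¹ for a monoatomic ideal gas.
ΔS = 5.02 × [12.47 × ln(482/560) + 8.314 × ln(76.1/35.2)] = 22.8 J/K.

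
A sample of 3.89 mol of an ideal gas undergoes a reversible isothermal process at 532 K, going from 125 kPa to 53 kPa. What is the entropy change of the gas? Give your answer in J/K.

For an isothermal ideal gas ΔS_gas = nR ln(P₁/P₂) = 3.89 × 8.314 × ln(125/53) = 27.7 J/K.

ΔS_gas = 27.7 J/K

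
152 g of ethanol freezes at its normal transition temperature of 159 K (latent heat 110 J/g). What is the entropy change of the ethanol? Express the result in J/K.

ΔS = -105 J/K

Heat released by the substance: Q = −mL = −152 × 110 = −16720 J.
At constant T, ΔS = Q_rev/T = −16720 / 159 = -105 J/K.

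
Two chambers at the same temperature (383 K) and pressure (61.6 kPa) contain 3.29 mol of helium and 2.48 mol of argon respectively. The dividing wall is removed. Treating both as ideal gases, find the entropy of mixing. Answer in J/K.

Mole fractions: x_A = 3.29/5.77 = 0.57, x_B = 0.43.
ΔS_mix = −R(n_A ln x_A + n_B ln x_B) = −8.314 × (3.29 ln 0.57 + 2.48 ln 0.43) = 32.8 J/K.

ΔS_mix = 32.8 J/K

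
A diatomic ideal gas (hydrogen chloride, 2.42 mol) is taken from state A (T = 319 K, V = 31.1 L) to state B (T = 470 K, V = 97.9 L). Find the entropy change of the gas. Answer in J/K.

Entropy is a state function: ΔS = nC_V ln(T₂/T₁) + nR ln(V₂/V₁), with C_V = 5R/2 = 20.79 J mol⁻¹ K⁻¹ for a diatomic ideal gas.
ΔS = 2.42 × [20.79 × ln(470/319) + 8.314 × ln(97.9/31.1)] = 42.6 J/K.

ΔS = 42.6 J/K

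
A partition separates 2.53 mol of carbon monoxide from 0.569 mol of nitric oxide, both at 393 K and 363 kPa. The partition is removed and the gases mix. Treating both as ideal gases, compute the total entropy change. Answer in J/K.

ΔS_mix = 12.3 J/K

Mole fractions: x_A = 2.53/3.1 = 0.816, x_B = 0.184.
ΔS_mix = −R(n_A ln x_A + n_B ln x_B) = −8.314 × (2.53 ln 0.816 + 0.569 ln 0.184) = 12.3 J/K.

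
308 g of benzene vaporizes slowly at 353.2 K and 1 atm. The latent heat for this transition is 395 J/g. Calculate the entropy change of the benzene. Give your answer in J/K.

ΔS = 344 J/K

Heat absorbed by the substance: Q = mL = 308 × 395 = 121660 J.
At constant T, ΔS = Q_rev/T = 121660 / 353.2 = 344 J/K.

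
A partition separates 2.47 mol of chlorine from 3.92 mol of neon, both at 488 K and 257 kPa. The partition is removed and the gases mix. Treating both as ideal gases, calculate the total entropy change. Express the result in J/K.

Mole fractions: x_A = 2.47/6.39 = 0.387, x_B = 0.613.
ΔS_mix = −R(n_A ln x_A + n_B ln x_B) = −8.314 × (2.47 ln 0.387 + 3.92 ln 0.613) = 35.4 J/K.

ΔS_mix = 35.4 J/K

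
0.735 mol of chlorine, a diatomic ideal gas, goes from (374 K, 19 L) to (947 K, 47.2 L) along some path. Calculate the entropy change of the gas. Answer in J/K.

ΔS = 19.8 J/K

Entropy is a state function: ΔS = nC_V ln(T₂/T₁) + nR ln(V₂/V₁), with C_V = 5R/2 = 20.79 J mol⁻¹ K⁻¹ for a diatomic ideal gas.
ΔS = 0.735 × [20.79 × ln(947/374) + 8.314 × ln(47.2/19)] = 19.8 J/K.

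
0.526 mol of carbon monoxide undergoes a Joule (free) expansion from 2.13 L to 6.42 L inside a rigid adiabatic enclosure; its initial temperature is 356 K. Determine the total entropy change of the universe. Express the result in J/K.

ΔS_universe = 4.82 J/K

No heat is exchanged and no work is done, so the ideal-gas temperature stays constant.
Entropy is a state function; using a reversible isothermal path, ΔS_gas = nR ln(V₂/V₁) = 0.526 × 8.314 × ln(6.42/2.13) = 4.82 J/K.
The insulated surroundings exchange no heat, so ΔS_surr = 0 and ΔS_universe = ΔS_gas.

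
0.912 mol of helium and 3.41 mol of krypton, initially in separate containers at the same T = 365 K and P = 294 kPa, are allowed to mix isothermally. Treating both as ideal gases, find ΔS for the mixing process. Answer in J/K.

ΔS_mix = 18.5 J/K

Mole fractions: x_A = 0.912/4.32 = 0.211, x_B = 0.789.
ΔS_mix = −R(n_A ln x_A + n_B ln x_B) = −8.314 × (0.912 ln 0.211 + 3.41 ln 0.789) = 18.5 J/K.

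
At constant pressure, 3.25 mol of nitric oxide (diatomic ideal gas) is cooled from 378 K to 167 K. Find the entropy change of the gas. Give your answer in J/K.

At constant pressure, ΔS = nC_p ln(T₂/T₁) with C_p = 7R/2 = 29.1 J mol⁻¹ K⁻¹.
ΔS = 3.25 × 29.1 × ln(167/378) = -77.3 J/K.

ΔS = -77.3 J/K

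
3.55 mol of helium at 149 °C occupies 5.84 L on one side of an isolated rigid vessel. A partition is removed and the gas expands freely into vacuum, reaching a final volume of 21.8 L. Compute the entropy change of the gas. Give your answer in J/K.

ΔS_gas = 38.9 J/K

No heat is exchanged and no work is done, so the ideal-gas temperature stays constant.
Entropy is a state function; using a reversible isothermal path, ΔS_gas = nR ln(V₂/V₁) = 3.55 × 8.314 × ln(21.8/5.84) = 38.9 J/K.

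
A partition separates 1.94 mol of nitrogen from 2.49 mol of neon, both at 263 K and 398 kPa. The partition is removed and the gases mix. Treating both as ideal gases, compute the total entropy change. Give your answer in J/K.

ΔS_mix = 25.2 J/K

Mole fractions: x_A = 1.94/4.43 = 0.438, x_B = 0.562.
ΔS_mix = −R(n_A ln x_A + n_B ln x_B) = −8.314 × (1.94 ln 0.438 + 2.49 ln 0.562) = 25.2 J/K.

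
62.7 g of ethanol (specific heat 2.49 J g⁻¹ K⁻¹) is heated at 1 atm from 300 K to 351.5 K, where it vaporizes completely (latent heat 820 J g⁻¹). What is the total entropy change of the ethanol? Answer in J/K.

Warming step: ΔS₁ = m c ln(T_tr/T_i) = 62.7 × 2.49 × ln(351.5/300) = 24.73 J/K.
Phase change: ΔS₂ = +mL/T_tr = 62.7 × 820 / 351.5 = 146.3 J/K.
ΔS_total = (24.73) + (146.3) = 171 J/K.

ΔS = 171 J/K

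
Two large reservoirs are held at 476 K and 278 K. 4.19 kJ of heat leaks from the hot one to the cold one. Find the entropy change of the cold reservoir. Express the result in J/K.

ΔS_cold = 15.1 J/K

The cold reservoir gains heat Q, so ΔS_cold = +Q/T_C = 4190/278 = 15.1 J/K.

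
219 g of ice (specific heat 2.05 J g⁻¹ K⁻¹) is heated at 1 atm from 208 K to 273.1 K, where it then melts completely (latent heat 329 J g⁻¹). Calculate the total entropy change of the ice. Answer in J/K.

Warming step: ΔS₁ = m c ln(T_tr/T_i) = 219 × 2.05 × ln(273.1/208) = 122.2 J/K.
Phase change: ΔS₂ = +mL/T_tr = 219 × 329 / 273.1 = 263.8 J/K.
ΔS_total = (122.2) + (263.8) = 386 J/K.

ΔS = 386 J/K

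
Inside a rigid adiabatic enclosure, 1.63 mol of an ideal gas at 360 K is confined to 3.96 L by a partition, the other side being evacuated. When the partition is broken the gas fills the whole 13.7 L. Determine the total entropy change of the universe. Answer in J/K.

ΔS_universe = 16.8 J/K

No heat is exchanged and no work is done, so the ideal-gas temperature stays constant.
Entropy is a state function; using a reversible isothermal path, ΔS_gas = nR ln(V₂/V₁) = 1.63 × 8.314 × ln(13.7/3.96) = 16.8 J/K.
The insulated surroundings exchange no heat, so ΔS_surr = 0 and ΔS_universe = ΔS_gas.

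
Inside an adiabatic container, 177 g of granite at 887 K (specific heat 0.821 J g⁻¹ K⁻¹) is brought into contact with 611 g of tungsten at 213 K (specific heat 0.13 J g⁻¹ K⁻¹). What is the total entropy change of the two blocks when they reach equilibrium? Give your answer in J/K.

ΔS_total = 43 J/K

Energy balance: T_f = (m₁c₁T₁ + m₂c₂T₂)/(m₁c₁ + m₂c₂) = 648.8 K.
ΔS₁ = m₁c₁ ln(T_f/T₁) = 145.317 × ln(648.8/887) = -45.44 J/K.
ΔS₂ = m₂c₂ ln(T_f/T₂) = 79.43 × ln(648.8/213) = 88.47 J/K.
ΔS_total = -45.44 + 88.47 = 43 J/K.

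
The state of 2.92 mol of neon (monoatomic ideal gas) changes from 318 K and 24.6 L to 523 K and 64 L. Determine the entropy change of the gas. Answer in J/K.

ΔS = 41.3 J/K

Entropy is a state function: ΔS = nC_V ln(T₂/T₁) + nR ln(V₂/V₁), with C_V = 3R/2 = 12.47 J mol⁻¹ K⁻¹ for a monoatomic ideal gas.
ΔS = 2.92 × [12.47 × ln(523/318) + 8.314 × ln(64/24.6)] = 41.3 J/K.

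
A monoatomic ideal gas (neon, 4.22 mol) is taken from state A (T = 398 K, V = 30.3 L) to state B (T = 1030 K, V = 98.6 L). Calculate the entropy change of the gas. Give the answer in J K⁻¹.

ΔS = 91.4 J/K

Entropy is a state function: ΔS = nC_V ln(T₂/T₁) + nR ln(V₂/V₁), with C_V = 3R/2 = 12.47 J mol⁻¹ K⁻¹ for a monoatomic ideal gas.
ΔS = 4.22 × [12.47 × ln(1030/398) + 8.314 × ln(98.6/30.3)] = 91.4 J/K.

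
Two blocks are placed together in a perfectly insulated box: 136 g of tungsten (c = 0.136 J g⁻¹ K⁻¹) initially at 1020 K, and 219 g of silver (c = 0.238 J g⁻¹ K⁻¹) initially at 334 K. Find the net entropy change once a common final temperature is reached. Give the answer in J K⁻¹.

Energy balance: T_f = (m₁c₁T₁ + m₂c₂T₂)/(m₁c₁ + m₂c₂) = 513.67 K.
ΔS₁ = m₁c₁ ln(T_f/T₁) = 18.496 × ln(513.67/1020) = -12.69 J/K.
ΔS₂ = m₂c₂ ln(T_f/T₂) = 52.122 × ln(513.67/334) = 22.44 J/K.
ΔS_total = -12.69 + 22.44 = 9.75 J/K.

ΔS_total = 9.75 J/K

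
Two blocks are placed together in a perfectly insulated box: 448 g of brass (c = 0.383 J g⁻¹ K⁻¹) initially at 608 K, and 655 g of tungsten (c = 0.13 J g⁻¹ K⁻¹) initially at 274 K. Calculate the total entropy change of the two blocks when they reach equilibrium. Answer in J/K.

ΔS_total = 16.2 J/K

Energy balance: T_f = (m₁c₁T₁ + m₂c₂T₂)/(m₁c₁ + m₂c₂) = 497.22 K.
ΔS₁ = m₁c₁ ln(T_f/T₁) = 171.584 × ln(497.22/608) = -34.51 J/K.
ΔS₂ = m₂c₂ ln(T_f/T₂) = 85.15 × ln(497.22/274) = 50.74 J/K.
ΔS_total = -34.51 + 50.74 = 16.2 J/K.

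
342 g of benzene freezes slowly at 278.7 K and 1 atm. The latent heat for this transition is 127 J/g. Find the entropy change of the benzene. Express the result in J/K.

Heat released by the substance: Q = −mL = −342 × 127 = −43434 J.
At constant T, ΔS = Q_rev/T = −43434 / 278.7 = -156 J/K.

ΔS = -156 J/K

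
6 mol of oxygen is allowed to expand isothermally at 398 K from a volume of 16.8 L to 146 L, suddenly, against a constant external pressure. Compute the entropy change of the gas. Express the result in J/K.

Entropy is a state function, so ΔS_gas depends only on the end states.
For an isothermal ideal gas ΔS_gas = nR ln(V₂/V₁) = 6 × 8.314 × ln(146/16.8) = 108 J/K.

ΔS_gas = 108 J/K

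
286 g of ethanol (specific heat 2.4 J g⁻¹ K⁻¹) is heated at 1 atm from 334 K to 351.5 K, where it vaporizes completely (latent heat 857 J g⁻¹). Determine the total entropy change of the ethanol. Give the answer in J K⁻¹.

Warming step: ΔS₁ = m c ln(T_tr/T_i) = 286 × 2.4 × ln(351.5/334) = 35.05 J/K.
Phase change: ΔS₂ = +mL/T_tr = 286 × 857 / 351.5 = 697.3 J/K.
ΔS_total = (35.05) + (697.3) = 732 J/K.

ΔS = 732 J/K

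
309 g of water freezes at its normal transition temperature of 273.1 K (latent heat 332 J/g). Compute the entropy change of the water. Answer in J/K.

Heat released by the substance: Q = −mL = −309 × 332 = −102588 J.
At constant T, ΔS = Q_rev/T = −102588 / 273.1 = -376 J/K.

ΔS = -376 J/K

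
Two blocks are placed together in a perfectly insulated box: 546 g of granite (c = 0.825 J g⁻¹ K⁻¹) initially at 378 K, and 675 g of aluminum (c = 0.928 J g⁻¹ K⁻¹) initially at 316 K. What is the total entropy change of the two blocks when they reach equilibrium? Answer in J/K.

ΔS_total = 4.24 J/K

Energy balance: T_f = (m₁c₁T₁ + m₂c₂T₂)/(m₁c₁ + m₂c₂) = 341.93 K.
ΔS₁ = m₁c₁ ln(T_f/T₁) = 450.45 × ln(341.93/378) = -45.17 J/K.
ΔS₂ = m₂c₂ ln(T_f/T₂) = 626.4 × ln(341.93/316) = 49.41 J/K.
ΔS_total = -45.17 + 49.41 = 4.24 J/K.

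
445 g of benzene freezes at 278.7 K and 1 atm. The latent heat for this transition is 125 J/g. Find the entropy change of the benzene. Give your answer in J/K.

ΔS = -200 J/K

Heat released by the substance: Q = −mL = −445 × 125 = −55625 J.
At constant T, ΔS = Q_rev/T = −55625 / 278.7 = -200 J/K.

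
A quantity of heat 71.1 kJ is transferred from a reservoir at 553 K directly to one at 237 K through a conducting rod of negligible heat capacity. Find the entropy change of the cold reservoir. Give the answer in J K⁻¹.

ΔS_cold = 300 J/K

The cold reservoir gains heat Q, so ΔS_cold = +Q/T_C = 71100/237 = 300 J/K.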